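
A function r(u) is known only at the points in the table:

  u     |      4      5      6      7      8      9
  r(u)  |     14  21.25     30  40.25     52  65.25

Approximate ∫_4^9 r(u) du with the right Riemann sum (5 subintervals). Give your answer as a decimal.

208.75

Δu = 1.
Sum = 1·[21.25 + 30 + 40.25 + 52 + 65.25] = 208.75.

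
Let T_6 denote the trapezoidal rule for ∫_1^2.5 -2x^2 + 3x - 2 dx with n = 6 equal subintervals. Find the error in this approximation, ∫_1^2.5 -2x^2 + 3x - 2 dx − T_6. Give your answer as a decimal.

0.03125

Exact integral: ∫_1^2.5 f(x) dx = -4.875.
T_6 = -4.90625.
Error = -4.875 − (-4.90625) = 0.03125.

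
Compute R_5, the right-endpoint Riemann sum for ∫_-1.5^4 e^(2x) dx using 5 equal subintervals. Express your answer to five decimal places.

Δx = (4 − (-1.5))/5 = 1.1.
Right endpoints: -0.4, 0.7, 1.8, 2.9, 4.
f(-0.4) ≈ 0.44933, f(0.7) ≈ 4.05520, f(1.8) ≈ 36.59823, f(2.9) ≈ 330.29956, f(4) ≈ 2980.95799.
Sum = Δx · [f(-0.4) + f(0.7) + f(1.8) + f(2.9) + f(4)].
Sum ≈ 3687.59634.

3687.59634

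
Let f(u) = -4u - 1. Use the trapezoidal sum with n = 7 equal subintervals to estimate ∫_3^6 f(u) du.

-57

Δu = (6 − 3)/7 = 3/7.
f(3) = -13, f(24/7) = -103/7, f(27/7) = -115/7, f(30/7) = -127/7, f(33/7) = -139/7, f(36/7) = -151/7, f(39/7) = -163/7, f(6) = -25.
T_7 = (Δu/2)·[f(u_0) + 2f(u_1) + ... + 2f(u_{6}) + f(u_7)].
Sum = -57.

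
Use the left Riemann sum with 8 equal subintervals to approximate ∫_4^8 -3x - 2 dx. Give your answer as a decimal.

Δx = (8 − 4)/8 = 0.5.
Left endpoints: 4, 4.5, 5, 5.5, 6, 6.5, 7, 7.5.
f(4) = -14, f(4.5) = -15.5, f(5) = -17, f(5.5) = -18.5, f(6) = -20, f(6.5) = -21.5, f(7) = -23, f(7.5) = -24.5.
Sum = Δx · [f(4) + f(4.5) + f(5) + ...].
Sum = -77.

-77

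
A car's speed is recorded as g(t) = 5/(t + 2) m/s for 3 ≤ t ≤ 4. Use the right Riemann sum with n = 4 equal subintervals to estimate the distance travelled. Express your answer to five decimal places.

Δt = (4 − 3)/4 = 0.25.
Right endpoints: 3.25, 3.5, 3.75, 4.
g(3.25) = 20/21, g(3.5) = 10/11, g(3.75) = 20/23, g(4) = 5/6.
Sum = Δt · [g(3.25) + g(3.5) + g(3.75) + g(4)].
Sum ≈ 0.89109.

0.89109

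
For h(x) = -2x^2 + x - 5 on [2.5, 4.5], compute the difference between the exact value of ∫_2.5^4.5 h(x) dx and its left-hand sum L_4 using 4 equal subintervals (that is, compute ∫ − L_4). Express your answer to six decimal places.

-6.333333

Exact integral: ∫_2.5^4.5 h(x) dx ≈ -53.33333333.
L_4 = -47.
Error ≈ -53.33333333 − (-47) ≈ -6.333333.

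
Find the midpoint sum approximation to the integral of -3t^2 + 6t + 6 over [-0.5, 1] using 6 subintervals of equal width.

Δt = (1 − (-0.5))/6 = 0.25.
Midpoints: -0.375, -0.125, 0.125, 0.375, 0.625, 0.875.
f(-0.375) = 3.328125, f(-0.125) = 5.203125, f(0.125) = 6.703125, f(0.375) = 7.828125, f(0.625) = 8.578125, f(0.875) = 8.953125.
Sum = Δt · [f(-0.375) + f(-0.125) + f(0.125) + ...].
Sum = 10.1484375.

10.1484375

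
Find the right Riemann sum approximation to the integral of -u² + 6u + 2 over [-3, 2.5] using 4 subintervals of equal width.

11.38671875

Δu = (2.5 − (-3))/4 = 1.375.
Right endpoints: -1.625, -0.25, 1.125, 2.5.
f(-1.625) = -10.390625, f(-0.25) = 0.4375, f(1.125) = 7.484375, f(2.5) = 10.75.
Sum = Δu · [f(-1.625) + f(-0.25) + f(1.125) + f(2.5)].
Sum = 11.38671875.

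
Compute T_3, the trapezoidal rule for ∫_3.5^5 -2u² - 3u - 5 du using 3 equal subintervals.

-81.5

Δu = (5 − 3.5)/3 = 0.5.
f(3.5) = -40, f(4) = -49, f(4.5) = -59, f(5) = -70.
T_3 = (Δu/2)·[f(u_0) + 2f(u_1) + 2f(u_2) + f(u_3)].
Sum = -81.5.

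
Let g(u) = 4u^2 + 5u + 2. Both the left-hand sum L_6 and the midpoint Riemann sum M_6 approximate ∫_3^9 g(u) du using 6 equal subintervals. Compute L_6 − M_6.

L_6 = 973.
M_6 = 1126.
L_6 − M_6 = -153.

-153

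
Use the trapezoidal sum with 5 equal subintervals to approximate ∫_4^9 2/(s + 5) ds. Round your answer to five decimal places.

Δs = (9 − 4)/5 = 1.
f(4) = 2/9, f(5) = 0.2, f(6) = 2/11, f(7) = 1/6, f(8) = 2/13, f(9) = 1/7.
T_5 = (Δs/2)·[f(s_0) + 2f(s_1) + ... + 2f(s_{4}) + f(s_5)].
Sum ≈ 0.88487.

0.88487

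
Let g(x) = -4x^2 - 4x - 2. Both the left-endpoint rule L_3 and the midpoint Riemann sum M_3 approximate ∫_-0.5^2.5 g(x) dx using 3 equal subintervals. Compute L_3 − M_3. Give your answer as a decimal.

15

L_3 = -23.
M_3 = -38.
L_3 − M_3 = 15.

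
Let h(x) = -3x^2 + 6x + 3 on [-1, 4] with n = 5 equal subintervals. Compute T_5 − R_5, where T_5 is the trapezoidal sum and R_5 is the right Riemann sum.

T_5 = -7.5.
R_5 = -15.
T_5 − R_5 = 7.5.

7.5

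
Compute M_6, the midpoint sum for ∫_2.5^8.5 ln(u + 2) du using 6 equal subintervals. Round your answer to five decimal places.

Δu = (8.5 − 2.5)/6 = 1.
Midpoints: 3, 4, 5, 6, 7, 8.
f(3) ≈ 1.60944, f(4) ≈ 1.79176, f(5) ≈ 1.94591, f(6) ≈ 2.07944, f(7) ≈ 2.19722, f(8) ≈ 2.30259.
Sum = Δu · [f(3) + f(4) + f(5) + ...].
Sum ≈ 11.92636.

11.92636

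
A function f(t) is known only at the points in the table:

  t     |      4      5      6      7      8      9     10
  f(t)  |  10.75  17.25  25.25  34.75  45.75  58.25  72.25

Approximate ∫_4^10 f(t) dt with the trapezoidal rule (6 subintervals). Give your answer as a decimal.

Δt = 1.
T_6 = (1/2)·[10.75 + 2·17.25 + 2·25.25 + 2·34.75 + 2·45.75 + 2·58.25 + 72.25] = 222.75.

222.75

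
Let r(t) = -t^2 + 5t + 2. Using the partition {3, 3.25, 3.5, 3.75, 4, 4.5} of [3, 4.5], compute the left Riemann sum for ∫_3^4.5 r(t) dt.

Subinterval widths: 0.25, 0.25, 0.25, 0.25, 0.5.
Left endpoints: 3, 3.25, 3.5, 3.75, 4.
r(3) = 8, r(3.25) = 7.6875, r(3.5) = 7.25, r(3.75) = 6.6875, r(4) = 6.
Sum = Σ Δt_i · r(t_i).
Sum = 10.40625.

10.40625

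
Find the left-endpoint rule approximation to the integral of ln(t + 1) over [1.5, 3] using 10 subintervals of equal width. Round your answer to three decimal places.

Δt = (3 − 1.5)/10 = 0.15.
Left endpoints: 1.5, 1.65, 1.8, 1.95, 2.1, 2.25, 2.4, 2.55, 2.7, 2.85.
f(1.5) ≈ 0.916, f(1.65) ≈ 0.975, f(1.8) ≈ 1.030, f(1.95) ≈ 1.082, f(2.1) ≈ 1.131, f(2.25) ≈ 1.179, f(2.4) ≈ 1.224, f(2.55) ≈ 1.267, f(2.7) ≈ 1.308, f(2.85) ≈ 1.348.
Sum = Δt · [f(1.5) + f(1.65) + f(1.8) + ...].
Sum ≈ 1.719.

1.719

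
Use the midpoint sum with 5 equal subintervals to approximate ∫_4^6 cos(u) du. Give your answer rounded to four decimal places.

0.4806

Δu = (6 − 4)/5 = 0.4.
Midpoints: 4.2, 4.6, 5, 5.4, 5.8.
f(4.2) ≈ -0.4903, f(4.6) ≈ -0.1122, f(5) ≈ 0.2837, f(5.4) ≈ 0.6347, f(5.8) ≈ 0.8855.
Sum = Δu · [f(4.2) + f(4.6) + f(5) + f(5.4) + f(5.8)].
Sum ≈ 0.4806.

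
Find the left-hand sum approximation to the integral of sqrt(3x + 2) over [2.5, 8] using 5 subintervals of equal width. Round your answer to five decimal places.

21.82553

Δx = (8 − 2.5)/5 = 1.1.
Left endpoints: 2.5, 3.6, 4.7, 5.8, 6.9.
f(2.5) ≈ 3.08221, f(3.6) ≈ 3.57771, f(4.7) ≈ 4.01248, f(5.8) ≈ 4.40454, f(6.9) ≈ 4.76445.
Sum = Δx · [f(2.5) + f(3.6) + f(4.7) + f(5.8) + f(6.9)].
Sum ≈ 21.82553.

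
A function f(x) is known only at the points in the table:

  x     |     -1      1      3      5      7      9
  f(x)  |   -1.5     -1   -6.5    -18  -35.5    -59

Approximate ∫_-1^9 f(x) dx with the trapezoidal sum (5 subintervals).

Δx = 2.
T_5 = (2/2)·[(-1.5) + 2·(-1) + 2·(-6.5) + 2·(-18) + 2·(-35.5) + (-59)] = -182.5.

-182.5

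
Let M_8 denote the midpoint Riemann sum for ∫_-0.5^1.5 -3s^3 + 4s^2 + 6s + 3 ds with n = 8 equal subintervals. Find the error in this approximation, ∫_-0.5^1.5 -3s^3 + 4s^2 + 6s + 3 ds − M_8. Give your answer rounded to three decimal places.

-0.005

Exact integral: ∫_-0.5^1.5 f(s) ds ≈ 12.91667.
M_8 = 12.921875.
Error ≈ 12.91667 − 12.921875 ≈ -0.005.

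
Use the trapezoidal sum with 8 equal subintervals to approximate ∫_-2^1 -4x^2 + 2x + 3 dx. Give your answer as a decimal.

Δx = (1 − (-2))/8 = 0.375.
f(-2) = -17, f(-1.625) = -10.8125, f(-1.25) = -5.75, f(-0.875) = -1.8125, f(-0.5) = 1, f(-0.125) = 2.6875, f(0.25) = 3.25, f(0.625) = 2.6875, f(1) = 1.
T_8 = (Δx/2)·[f(x_0) + 2f(x_1) + ... + 2f(x_{7}) + f(x_8)].
Sum = -6.28125.

-6.28125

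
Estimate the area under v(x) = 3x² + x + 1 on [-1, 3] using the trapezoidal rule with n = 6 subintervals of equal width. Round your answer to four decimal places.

36.8889

Δx = (3 − (-1))/6 = 2/3.
v(-1) = 3, v(-1/3) = 1, v(1/3) = 5/3, v(1) = 5, v(5/3) = 11, v(7/3) = 59/3, v(3) = 31.
T_6 = (Δx/2)·[v(x_0) + 2v(x_1) + ... + 2v(x_{5}) + v(x_6)].
Sum ≈ 36.8889.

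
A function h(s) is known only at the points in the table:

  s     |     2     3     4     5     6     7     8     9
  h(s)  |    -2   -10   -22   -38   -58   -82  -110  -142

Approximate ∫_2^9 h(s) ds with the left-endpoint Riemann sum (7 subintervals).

-322

Δs = 1.
Sum = 1·[(-2) + (-10) + (-22) + (-38) + (-58) + (-82) + (-110)] = -322.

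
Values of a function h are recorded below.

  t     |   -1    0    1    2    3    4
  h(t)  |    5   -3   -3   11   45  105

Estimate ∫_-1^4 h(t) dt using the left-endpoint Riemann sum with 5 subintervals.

Δt = 1.
Sum = 1·[5 + (-3) + (-3) + 11 + 45] = 55.

55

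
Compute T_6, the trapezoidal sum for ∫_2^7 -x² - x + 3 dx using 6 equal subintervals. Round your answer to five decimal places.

Δx = (7 − 2)/6 = 5/6.
f(2) = -3, f(17/6) = -283/36, f(11/3) = -127/9, f(4.5) = -21.75, f(16/3) = -277/9, f(37/6) = -1483/36, f(7) = -53.
T_6 = (Δx/2)·[f(x_0) + 2f(x_1) + ... + 2f(x_{5}) + f(x_6)].
Sum ≈ -119.74537.

-119.74537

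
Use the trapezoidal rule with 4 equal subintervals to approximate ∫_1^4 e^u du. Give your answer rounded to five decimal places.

Δu = (4 − 1)/4 = 0.75.
f(1) ≈ 2.71828, f(1.75) ≈ 5.75460, f(2.5) ≈ 12.18249, f(3.25) ≈ 25.79034, f(4) ≈ 54.59815.
T_4 = (Δu/2)·[f(u_0) + 2f(u_1) + 2f(u_2) + 2f(u_3) + f(u_4)].
Sum ≈ 54.28924.

54.28924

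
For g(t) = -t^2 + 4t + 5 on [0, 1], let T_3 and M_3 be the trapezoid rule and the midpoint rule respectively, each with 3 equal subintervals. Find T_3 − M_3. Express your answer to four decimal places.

T_3 ≈ 6.648148.
M_3 ≈ 6.675926.
T_3 − M_3 ≈ -0.0278.

-0.0278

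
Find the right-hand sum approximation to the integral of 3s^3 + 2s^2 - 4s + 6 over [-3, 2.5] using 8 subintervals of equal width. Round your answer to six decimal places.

69.859131

Δs = (2.5 − (-3))/8 = 0.6875.
Right endpoints: -2.3125, -1.625, -0.9375, -0.25, 0.4375, 1.125, 1.8125, 2.5.
f(-2.3125) = -45687/4096, f(-1.625) = 2513/512, f(-0.9375) = 37011/4096, f(-0.25) = 7.078125, f(0.4375) = 20005/4096, f(1.125) = 4251/512, f(1.8125) = 94959/4096, f(2.5) = 55.375.
Sum = Δs · [f(-2.3125) + f(-1.625) + f(-0.9375) + ...].
Sum ≈ 69.859131.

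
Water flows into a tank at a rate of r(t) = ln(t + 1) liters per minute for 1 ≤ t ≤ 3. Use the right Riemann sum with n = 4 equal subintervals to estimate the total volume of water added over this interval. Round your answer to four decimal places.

2.3270

Δt = (3 − 1)/4 = 0.5.
Right endpoints: 1.5, 2, 2.5, 3.
r(1.5) ≈ 0.9163, r(2) ≈ 1.0986, r(2.5) ≈ 1.2528, r(3) ≈ 1.3863.
Sum = Δt · [r(1.5) + r(2) + r(2.5) + r(3)].
Sum ≈ 2.3270.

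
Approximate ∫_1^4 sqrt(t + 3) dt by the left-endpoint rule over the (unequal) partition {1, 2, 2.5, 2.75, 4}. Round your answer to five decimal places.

6.70173

Subinterval widths: 1, 0.5, 0.25, 1.25.
Left endpoints: 1, 2, 2.5, 2.75.
f(1) ≈ 2.00000, f(2) ≈ 2.23607, f(2.5) ≈ 2.34521, f(2.75) ≈ 2.39792.
Sum = Σ Δt_i · f(t_i).
Sum ≈ 6.70173.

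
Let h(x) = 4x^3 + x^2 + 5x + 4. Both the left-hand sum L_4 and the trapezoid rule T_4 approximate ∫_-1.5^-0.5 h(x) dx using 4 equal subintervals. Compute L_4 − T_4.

-2

L_4 = -7.03125.
T_4 = -5.03125.
L_4 − T_4 = -2.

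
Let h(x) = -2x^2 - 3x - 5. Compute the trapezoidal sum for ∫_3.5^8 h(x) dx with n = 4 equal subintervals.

Δx = (8 − 3.5)/4 = 1.125.
h(3.5) = -40, h(4.625) = -61.65625, h(5.75) = -88.375, h(6.875) = -120.15625, h(8) = -157.
T_4 = (Δx/2)·[h(x_0) + 2h(x_1) + 2h(x_2) + 2h(x_3) + h(x_4)].
Sum = -414.7734375.

-414.7734375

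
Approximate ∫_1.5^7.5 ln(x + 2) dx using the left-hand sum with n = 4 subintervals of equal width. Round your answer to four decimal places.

10.2202

Δx = (7.5 − 1.5)/4 = 1.5.
Left endpoints: 1.5, 3, 4.5, 6.
f(1.5) ≈ 1.2528, f(3) ≈ 1.6094, f(4.5) ≈ 1.8718, f(6) ≈ 2.0794.
Sum = Δx · [f(1.5) + f(3) + f(4.5) + f(6)].
Sum ≈ 10.2202.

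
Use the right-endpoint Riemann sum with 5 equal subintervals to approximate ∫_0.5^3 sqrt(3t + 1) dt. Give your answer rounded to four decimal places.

Δt = (3 − 0.5)/5 = 0.5.
Right endpoints: 1, 1.5, 2, 2.5, 3.
f(1) ≈ 2.0000, f(1.5) ≈ 2.3452, f(2) ≈ 2.6458, f(2.5) ≈ 2.9155, f(3) ≈ 3.1623.
Sum = Δt · [f(1) + f(1.5) + f(2) + f(2.5) + f(3)].
Sum ≈ 6.5344.

6.5344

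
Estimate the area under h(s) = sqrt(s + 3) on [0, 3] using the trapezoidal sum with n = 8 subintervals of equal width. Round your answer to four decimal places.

Δs = (3 − 0)/8 = 0.375.
h(0) ≈ 1.7321, h(0.375) ≈ 1.8371, h(0.75) ≈ 1.9365, h(1.125) ≈ 2.0310, h(1.5) ≈ 2.1213, h(1.875) ≈ 2.2079, h(2.25) ≈ 2.2913, h(2.625) ≈ 2.3717, h(3) ≈ 2.4495.
T_8 = (Δs/2)·[h(s_0) + 2h(s_1) + ... + 2h(s_{7}) + h(s_8)].
Sum ≈ 6.3329.

6.3329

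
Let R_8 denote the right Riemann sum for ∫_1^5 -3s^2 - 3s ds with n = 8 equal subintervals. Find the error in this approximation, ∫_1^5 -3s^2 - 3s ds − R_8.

21.5

Exact integral: ∫_1^5 f(s) ds = -160.
R_8 = -181.5.
Error = -160 − (-181.5) = 21.5.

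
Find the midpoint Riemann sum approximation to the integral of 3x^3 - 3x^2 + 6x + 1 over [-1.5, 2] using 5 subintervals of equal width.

5.6853125

Δx = (2 − (-1.5))/5 = 0.7.
Midpoints: -1.15, -0.45, 0.25, 0.95, 1.65.
f(-1.15) = -14.430125, f(-0.45) = -2.580875, f(0.25) = 2.359375, f(0.95) = 6.564625, f(1.65) = 16.208875.
Sum = Δx · [f(-1.15) + f(-0.45) + f(0.25) + f(0.95) + f(1.65)].
Sum = 5.6853125.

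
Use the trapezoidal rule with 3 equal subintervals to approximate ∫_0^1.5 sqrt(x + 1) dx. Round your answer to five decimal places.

Δx = (1.5 − 0)/3 = 0.5.
f(0) ≈ 1.00000, f(0.5) ≈ 1.22474, f(1) ≈ 1.41421, f(1.5) ≈ 1.58114.
T_3 = (Δx/2)·[f(x_0) + 2f(x_1) + 2f(x_2) + f(x_3)].
Sum ≈ 1.96476.

1.96476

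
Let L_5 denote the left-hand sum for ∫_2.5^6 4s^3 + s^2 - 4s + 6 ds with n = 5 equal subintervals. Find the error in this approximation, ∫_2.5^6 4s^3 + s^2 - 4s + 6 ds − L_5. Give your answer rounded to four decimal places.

Exact integral: ∫_2.5^6 f(s) ds ≈ 1285.229167.
L_5 = 1014.055.
Error ≈ 1285.229167 − 1014.055 ≈ 271.1742.

271.1742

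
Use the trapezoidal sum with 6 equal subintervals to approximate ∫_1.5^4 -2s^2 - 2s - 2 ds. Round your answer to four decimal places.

Δs = (4 − 1.5)/6 = 5/12.
f(1.5) = -9.5, f(23/12) = -949/72, f(7/3) = -158/9, f(2.75) = -22.625, f(19/6) = -511/18, f(43/12) = -2509/72, f(4) = -42.
T_6 = (Δs/2)·[f(s_0) + 2f(s_1) + ... + 2f(s_{5}) + f(s_6)].
Sum ≈ -59.3113.

-59.3113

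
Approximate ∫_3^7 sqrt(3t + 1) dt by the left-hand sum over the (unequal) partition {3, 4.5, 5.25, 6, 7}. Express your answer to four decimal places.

Subinterval widths: 1.5, 0.75, 0.75, 1.
Left endpoints: 3, 4.5, 5.25, 6.
f(3) ≈ 3.1623, f(4.5) ≈ 3.8079, f(5.25) ≈ 4.0927, f(6) ≈ 4.3589.
Sum = Σ Δt_i · f(t_i).
Sum ≈ 15.0277.

15.0277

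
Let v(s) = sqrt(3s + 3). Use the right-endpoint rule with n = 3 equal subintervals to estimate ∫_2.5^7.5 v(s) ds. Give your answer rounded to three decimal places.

Δs = (7.5 − 2.5)/3 = 5/3.
Right endpoints: 25/6, 35/6, 7.5.
v(25/6) ≈ 3.937, v(35/6) ≈ 4.528, v(7.5) ≈ 5.050.
Sum = Δs · [v(25/6) + v(35/6) + v(7.5)].
Sum ≈ 22.524.

22.524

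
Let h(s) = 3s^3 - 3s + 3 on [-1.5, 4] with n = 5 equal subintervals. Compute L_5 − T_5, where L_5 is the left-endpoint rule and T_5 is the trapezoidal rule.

L_5 = 94.4625.
T_5 = 196.55625.
L_5 − T_5 = -102.09375.

-102.09375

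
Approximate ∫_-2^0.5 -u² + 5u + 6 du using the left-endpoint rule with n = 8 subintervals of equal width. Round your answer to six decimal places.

0.336914

Δu = (0.5 − (-2))/8 = 0.3125.
Left endpoints: -2, -1.6875, -1.375, -1.0625, -0.75, -0.4375, -0.125, 0.1875.
f(-2) = -8, f(-1.6875) = -5.28515625, f(-1.375) = -2.765625, f(-1.0625) = -0.44140625, f(-0.75) = 1.6875, f(-0.4375) = 3.62109375, f(-0.125) = 5.359375, f(0.1875) = 6.90234375.
Sum = Δu · [f(-2) + f(-1.6875) + f(-1.375) + ...].
Sum ≈ 0.336914.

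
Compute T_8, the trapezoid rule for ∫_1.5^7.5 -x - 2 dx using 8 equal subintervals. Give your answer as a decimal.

-39

Δx = (7.5 − 1.5)/8 = 0.75.
f(1.5) = -3.5, f(2.25) = -4.25, f(3) = -5, f(3.75) = -5.75, f(4.5) = -6.5, f(5.25) = -7.25, f(6) = -8, f(6.75) = -8.75, f(7.5) = -9.5.
T_8 = (Δx/2)·[f(x_0) + 2f(x_1) + ... + 2f(x_{7}) + f(x_8)].
Sum = -39.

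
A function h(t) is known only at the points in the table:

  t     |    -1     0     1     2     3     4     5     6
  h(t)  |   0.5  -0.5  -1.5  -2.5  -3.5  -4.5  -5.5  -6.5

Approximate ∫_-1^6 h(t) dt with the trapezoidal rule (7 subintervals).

Δt = 1.
T_7 = (1/2)·[0.5 + 2·(-0.5) + 2·(-1.5) + 2·(-2.5) + 2·(-3.5) + 2·(-4.5) + 2·(-5.5) + (-6.5)] = -21.

-21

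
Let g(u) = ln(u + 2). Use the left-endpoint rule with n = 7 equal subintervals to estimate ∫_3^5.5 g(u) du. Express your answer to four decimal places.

Δu = (5.5 − 3)/7 = 5/14.
Left endpoints: 3, 47/14, 26/7, 57/14, 31/7, 67/14, 36/7.
g(3) ≈ 1.6094, g(47/14) ≈ 1.6784, g(26/7) ≈ 1.7430, g(57/14) ≈ 1.8036, g(31/7) ≈ 1.8608, g(67/14) ≈ 1.9148, g(36/7) ≈ 1.9661.
Sum = Δu · [g(3) + g(47/14) + g(26/7) + ...].
Sum ≈ 4.4915.

4.4915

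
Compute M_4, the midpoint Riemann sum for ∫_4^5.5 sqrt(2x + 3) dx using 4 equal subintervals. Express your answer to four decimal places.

Δx = (5.5 − 4)/4 = 0.375.
Midpoints: 4.1875, 4.5625, 4.9375, 5.3125.
f(4.1875) ≈ 3.3727, f(4.5625) ≈ 3.4821, f(4.9375) ≈ 3.5882, f(5.3125) ≈ 3.6912.
Sum = Δx · [f(4.1875) + f(4.5625) + f(4.9375) + f(5.3125)].
Sum ≈ 5.3003.

5.3003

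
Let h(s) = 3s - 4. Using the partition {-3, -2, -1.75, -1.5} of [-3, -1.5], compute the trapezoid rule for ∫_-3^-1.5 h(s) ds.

Subinterval widths: 1, 0.25, 0.25.
h(-3) = -13, h(-2) = -10, h(-1.75) = -9.25, h(-1.5) = -8.5.
On each subinterval the trapezoid contributes (Δs_i/2)·[h(s_{i-1}) + h(s_i)].
Sum = -16.125.

-16.125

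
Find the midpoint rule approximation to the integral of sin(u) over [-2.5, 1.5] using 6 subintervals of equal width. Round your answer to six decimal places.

Δu = (1.5 − (-2.5))/6 = 2/3.
Midpoints: -13/6, -1.5, -5/6, -1/6, 0.5, 7/6.
f(-13/6) ≈ -0.827660, f(-1.5) ≈ -0.997495, f(-5/6) ≈ -0.740177, f(-1/6) ≈ -0.165896, f(0.5) ≈ 0.479426, f(7/6) ≈ 0.919445.
Sum = Δu · [f(-13/6) + f(-1.5) + f(-5/6) + ...].
Sum ≈ -0.888239.

-0.888239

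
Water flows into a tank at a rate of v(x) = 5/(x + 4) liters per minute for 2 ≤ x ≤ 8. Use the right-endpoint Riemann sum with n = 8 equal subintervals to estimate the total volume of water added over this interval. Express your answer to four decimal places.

3.3144

Δx = (8 − 2)/8 = 0.75.
Right endpoints: 2.75, 3.5, 4.25, 5, 5.75, 6.5, 7.25, 8.
v(2.75) = 20/27, v(3.5) = 2/3, v(4.25) = 20/33, v(5) = 5/9, v(5.75) = 20/39, v(6.5) = 10/21, v(7.25) = 4/9, v(8) = 5/12.
Sum = Δx · [v(2.75) + v(3.5) + v(4.25) + ...].
Sum ≈ 3.3144.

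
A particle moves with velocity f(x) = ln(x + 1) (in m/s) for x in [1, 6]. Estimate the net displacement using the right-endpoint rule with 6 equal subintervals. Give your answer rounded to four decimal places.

7.7365

Δx = (6 − 1)/6 = 5/6.
Right endpoints: 11/6, 8/3, 3.5, 13/3, 31/6, 6.
f(11/6) ≈ 1.0415, f(8/3) ≈ 1.2993, f(3.5) ≈ 1.5041, f(13/3) ≈ 1.6740, f(31/6) ≈ 1.8192, f(6) ≈ 1.9459.
Sum = Δx · [f(11/6) + f(8/3) + f(3.5) + ...].
Sum ≈ 7.7365.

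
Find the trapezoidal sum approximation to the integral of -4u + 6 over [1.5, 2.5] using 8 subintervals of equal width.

Δu = (2.5 − 1.5)/8 = 0.125.
f(1.5) = 0, f(1.625) = -0.5, f(1.75) = -1, f(1.875) = -1.5, f(2) = -2, f(2.125) = -2.5, f(2.25) = -3, f(2.375) = -3.5, f(2.5) = -4.
T_8 = (Δu/2)·[f(u_0) + 2f(u_1) + ... + 2f(u_{7}) + f(u_8)].
Sum = -2.

-2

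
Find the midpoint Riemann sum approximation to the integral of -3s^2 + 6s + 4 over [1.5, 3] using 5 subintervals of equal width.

2.65875

Δs = (3 − 1.5)/5 = 0.3.
Midpoints: 1.65, 1.95, 2.25, 2.55, 2.85.
f(1.65) = 5.7325, f(1.95) = 4.2925, f(2.25) = 2.3125, f(2.55) = -0.2075, f(2.85) = -3.2675.
Sum = Δs · [f(1.65) + f(1.95) + f(2.25) + f(2.55) + f(2.85)].
Sum = 2.65875.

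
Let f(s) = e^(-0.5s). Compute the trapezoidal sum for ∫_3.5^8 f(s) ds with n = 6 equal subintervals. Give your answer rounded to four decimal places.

Δs = (8 − 3.5)/6 = 0.75.
f(3.5) ≈ 0.1738, f(4.25) ≈ 0.1194, f(5) ≈ 0.0821, f(5.75) ≈ 0.0564, f(6.5) ≈ 0.0388, f(7.25) ≈ 0.0266, f(8) ≈ 0.0183.
T_6 = (Δs/2)·[f(s_0) + 2f(s_1) + ... + 2f(s_{5}) + f(s_6)].
Sum ≈ 0.3146.

0.3146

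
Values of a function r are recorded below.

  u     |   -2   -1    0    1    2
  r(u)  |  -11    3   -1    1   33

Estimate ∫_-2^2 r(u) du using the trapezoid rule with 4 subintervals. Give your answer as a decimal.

Δu = 1.
T_4 = (1/2)·[(-11) + 2·3 + 2·(-1) + 2·1 + 33] = 14.

14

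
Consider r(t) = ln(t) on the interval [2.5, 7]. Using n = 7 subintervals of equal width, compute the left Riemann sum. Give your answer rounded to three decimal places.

Δt = (7 − 2.5)/7 = 9/14.
Left endpoints: 2.5, 22/7, 53/14, 31/7, 71/14, 40/7, 89/14.
r(2.5) ≈ 0.916, r(22/7) ≈ 1.145, r(53/14) ≈ 1.331, r(31/7) ≈ 1.488, r(71/14) ≈ 1.624, r(40/7) ≈ 1.743, r(89/14) ≈ 1.850.
Sum = Δt · [r(2.5) + r(22/7) + r(53/14) + ...].
Sum ≈ 6.491.

6.491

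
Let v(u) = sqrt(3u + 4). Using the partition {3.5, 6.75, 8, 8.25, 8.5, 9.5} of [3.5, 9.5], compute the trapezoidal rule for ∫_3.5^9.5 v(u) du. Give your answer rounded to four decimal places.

Subinterval widths: 3.25, 1.25, 0.25, 0.25, 1.
v(3.5) ≈ 3.8079, v(6.75) ≈ 4.9244, v(8) ≈ 5.2915, v(8.25) ≈ 5.3619, v(8.5) ≈ 5.4314, v(9.5) ≈ 5.7009.
On each subinterval the trapezoid contributes (Δu_i/2)·[v(u_{i-1}) + v(u_i)].
Sum ≈ 28.8219.

28.8219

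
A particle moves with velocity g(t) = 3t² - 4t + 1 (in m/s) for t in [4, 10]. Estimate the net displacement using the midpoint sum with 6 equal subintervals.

Δt = (10 − 4)/6 = 1.
Midpoints: 4.5, 5.5, 6.5, 7.5, 8.5, 9.5.
g(4.5) = 43.75, g(5.5) = 69.75, g(6.5) = 101.75, g(7.5) = 139.75, g(8.5) = 183.75, g(9.5) = 233.75.
Sum = Δt · [g(4.5) + g(5.5) + g(6.5) + ...].
Sum = 772.5.

772.5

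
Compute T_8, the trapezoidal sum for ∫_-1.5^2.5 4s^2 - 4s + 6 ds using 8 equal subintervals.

42

Δs = (2.5 − (-1.5))/8 = 0.5.
f(-1.5) = 21, f(-1) = 14, f(-0.5) = 9, f(0) = 6, f(0.5) = 5, f(1) = 6, f(1.5) = 9, f(2) = 14, f(2.5) = 21.
T_8 = (Δs/2)·[f(s_0) + 2f(s_1) + ... + 2f(s_{7}) + f(s_8)].
Sum = 42.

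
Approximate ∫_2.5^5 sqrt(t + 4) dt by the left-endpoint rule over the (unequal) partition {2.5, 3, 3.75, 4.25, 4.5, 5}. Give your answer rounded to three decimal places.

6.827

Subinterval widths: 0.5, 0.75, 0.5, 0.25, 0.5.
Left endpoints: 2.5, 3, 3.75, 4.25, 4.5.
f(2.5) ≈ 2.550, f(3) ≈ 2.646, f(3.75) ≈ 2.784, f(4.25) ≈ 2.872, f(4.5) ≈ 2.915.
Sum = Σ Δt_i · f(t_i).
Sum ≈ 6.827.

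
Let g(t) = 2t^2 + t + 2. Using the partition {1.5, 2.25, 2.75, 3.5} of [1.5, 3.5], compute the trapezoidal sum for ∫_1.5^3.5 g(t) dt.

Subinterval widths: 0.75, 0.5, 0.75.
g(1.5) = 8, g(2.25) = 14.375, g(2.75) = 19.875, g(3.5) = 30.
On each subinterval the trapezoid contributes (Δt_i/2)·[g(t_{i-1}) + g(t_i)].
Sum = 35.65625.

35.65625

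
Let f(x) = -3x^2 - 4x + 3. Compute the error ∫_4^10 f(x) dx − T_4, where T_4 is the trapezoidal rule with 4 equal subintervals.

6.75

Exact integral: ∫_4^10 f(x) dx = -1086.
T_4 = -1092.75.
Error = -1086 − (-1092.75) = 6.75.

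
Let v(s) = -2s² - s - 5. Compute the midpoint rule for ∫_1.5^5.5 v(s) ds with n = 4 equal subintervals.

Δs = (5.5 − 1.5)/4 = 1.
Midpoints: 2, 3, 4, 5.
v(2) = -15, v(3) = -26, v(4) = -41, v(5) = -60.
Sum = Δs · [v(2) + v(3) + v(4) + v(5)].
Sum = -142.

-142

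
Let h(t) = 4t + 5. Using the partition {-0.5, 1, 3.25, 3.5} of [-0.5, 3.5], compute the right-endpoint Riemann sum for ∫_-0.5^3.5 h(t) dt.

Subinterval widths: 1.5, 2.25, 0.25.
Right endpoints: 1, 3.25, 3.5.
h(1) = 9, h(3.25) = 18, h(3.5) = 19.
Sum = Σ Δt_i · h(t_i).
Sum = 58.75.

58.75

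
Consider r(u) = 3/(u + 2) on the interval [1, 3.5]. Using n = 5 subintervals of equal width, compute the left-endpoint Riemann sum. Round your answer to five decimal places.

1.93690

Δu = (3.5 − 1)/5 = 0.5.
Left endpoints: 1, 1.5, 2, 2.5, 3.
r(1) = 1, r(1.5) = 6/7, r(2) = 0.75, r(2.5) = 2/3, r(3) = 0.6.
Sum = Δu · [r(1) + r(1.5) + r(2) + r(2.5) + r(3)].
Sum ≈ 1.93690.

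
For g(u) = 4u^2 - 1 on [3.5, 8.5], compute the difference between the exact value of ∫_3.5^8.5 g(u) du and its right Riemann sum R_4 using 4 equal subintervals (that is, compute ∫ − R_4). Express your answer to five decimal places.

-155.20833

Exact integral: ∫_3.5^8.5 g(u) du ≈ 756.6666667.
R_4 = 911.875.
Error ≈ 756.6666667 − 911.875 ≈ -155.20833.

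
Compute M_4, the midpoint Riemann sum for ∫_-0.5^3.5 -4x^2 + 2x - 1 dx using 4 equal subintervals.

-48

Δx = (3.5 − (-0.5))/4 = 1.
Midpoints: 0, 1, 2, 3.
f(0) = -1, f(1) = -3, f(2) = -13, f(3) = -31.
Sum = Δx · [f(0) + f(1) + f(2) + f(3)].
Sum = -48.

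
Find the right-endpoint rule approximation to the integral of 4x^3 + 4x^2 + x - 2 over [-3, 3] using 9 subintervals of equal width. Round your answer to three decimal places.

Δx = (3 − (-3))/9 = 2/3.
Right endpoints: -7/3, -5/3, -1, -1/3, 1/3, 1, 5/3, 7/3, 3.
f(-7/3) = -901/27, f(-5/3) = -299/27, f(-1) = -3, f(-1/3) = -55/27, f(1/3) = -29/27, f(1) = 7, f(5/3) = 791/27, f(7/3) = 1969/27, f(3) = 145.
Sum = Δx · [f(-7/3) + f(-5/3) + f(-1) + ...].
Sum ≈ 135.778.

135.778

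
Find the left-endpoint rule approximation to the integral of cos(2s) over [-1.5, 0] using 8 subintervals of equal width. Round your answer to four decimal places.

Δs = (0 − (-1.5))/8 = 0.1875.
Left endpoints: -1.5, -1.3125, -1.125, -0.9375, -0.75, -0.5625, -0.375, -0.1875.
f(-1.5) ≈ -0.9900, f(-1.3125) ≈ -0.8695, f(-1.125) ≈ -0.6282, f(-0.9375) ≈ -0.2995, f(-0.75) ≈ 0.0707, f(-0.5625) ≈ 0.4312, f(-0.375) ≈ 0.7317, f(-0.1875) ≈ 0.9305.
Sum = Δs · [f(-1.5) + f(-1.3125) + f(-1.125) + ...].
Sum ≈ -0.1168.

-0.1168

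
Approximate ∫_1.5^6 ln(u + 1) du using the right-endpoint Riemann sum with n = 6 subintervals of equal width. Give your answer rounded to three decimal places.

Δu = (6 − 1.5)/6 = 0.75.
Right endpoints: 2.25, 3, 3.75, 4.5, 5.25, 6.
f(2.25) ≈ 1.179, f(3) ≈ 1.386, f(3.75) ≈ 1.558, f(4.5) ≈ 1.705, f(5.25) ≈ 1.833, f(6) ≈ 1.946.
Sum = Δu · [f(2.25) + f(3) + f(3.75) + ...].
Sum ≈ 7.205.

7.205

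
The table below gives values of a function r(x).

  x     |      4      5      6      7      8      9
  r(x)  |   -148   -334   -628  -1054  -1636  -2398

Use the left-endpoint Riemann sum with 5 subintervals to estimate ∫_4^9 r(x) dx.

-3800

Δx = 1.
Sum = 1·[(-148) + (-334) + (-628) + (-1054) + (-1636)] = -3800.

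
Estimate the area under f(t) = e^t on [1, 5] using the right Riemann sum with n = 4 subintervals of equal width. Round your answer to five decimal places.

Δt = (5 − 1)/4 = 1.
Right endpoints: 2, 3, 4, 5.
f(2) ≈ 7.38906, f(3) ≈ 20.08554, f(4) ≈ 54.59815, f(5) ≈ 148.41316.
Sum = Δt · [f(2) + f(3) + f(4) + f(5)].
Sum ≈ 230.48590.

230.48590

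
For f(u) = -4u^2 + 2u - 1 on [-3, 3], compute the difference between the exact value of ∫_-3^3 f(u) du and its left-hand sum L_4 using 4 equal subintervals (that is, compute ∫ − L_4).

Exact integral: ∫_-3^3 f(u) du = -78.
L_4 = -96.
Error = -78 − (-96) = 18.

18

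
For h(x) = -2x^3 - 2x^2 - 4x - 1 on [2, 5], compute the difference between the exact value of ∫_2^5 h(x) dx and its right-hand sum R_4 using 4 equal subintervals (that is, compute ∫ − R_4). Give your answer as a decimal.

Exact integral: ∫_2^5 h(x) dx = -427.5.
R_4 = -541.96875.
Error = -427.5 − (-541.96875) = 114.46875.

114.46875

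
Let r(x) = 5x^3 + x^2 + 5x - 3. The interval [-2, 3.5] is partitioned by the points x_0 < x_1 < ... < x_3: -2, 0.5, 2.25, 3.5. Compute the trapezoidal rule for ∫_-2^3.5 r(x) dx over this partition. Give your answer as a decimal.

195.6484375

Subinterval widths: 2.5, 1.75, 1.25.
r(-2) = -49, r(0.5) = 0.375, r(2.25) = 70.265625, r(3.5) = 241.125.
On each subinterval the trapezoid contributes (Δx_i/2)·[r(x_{i-1}) + r(x_i)].
Sum = 195.6484375.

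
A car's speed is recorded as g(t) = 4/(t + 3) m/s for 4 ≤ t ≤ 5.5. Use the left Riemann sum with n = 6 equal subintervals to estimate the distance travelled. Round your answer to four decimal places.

0.7894

Δt = (5.5 − 4)/6 = 0.25.
Left endpoints: 4, 4.25, 4.5, 4.75, 5, 5.25.
g(4) = 4/7, g(4.25) = 16/29, g(4.5) = 8/15, g(4.75) = 16/31, g(5) = 0.5, g(5.25) = 16/33.
Sum = Δt · [g(4) + g(4.25) + g(4.5) + ...].
Sum ≈ 0.7894.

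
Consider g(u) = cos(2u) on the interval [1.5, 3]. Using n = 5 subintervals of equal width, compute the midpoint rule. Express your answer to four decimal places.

Δu = (3 − 1.5)/5 = 0.3.
Midpoints: 1.65, 1.95, 2.25, 2.55, 2.85.
g(1.65) ≈ -0.9875, g(1.95) ≈ -0.7259, g(2.25) ≈ -0.2108, g(2.55) ≈ 0.3780, g(2.85) ≈ 0.8347.
Sum = Δu · [g(1.65) + g(1.95) + g(2.25) + g(2.55) + g(2.85)].
Sum ≈ -0.2135.

-0.2135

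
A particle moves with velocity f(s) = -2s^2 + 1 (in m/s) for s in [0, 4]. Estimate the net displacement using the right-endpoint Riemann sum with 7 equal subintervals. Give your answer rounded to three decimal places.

Δs = (4 − 0)/7 = 4/7.
Right endpoints: 4/7, 8/7, 12/7, 16/7, 20/7, 24/7, 4.
f(4/7) = 17/49, f(8/7) = -79/49, f(12/7) = -239/49, f(16/7) = -463/49, f(20/7) = -751/49, f(24/7) = -1103/49, f(4) = -31.
Sum = Δs · [f(4/7) + f(8/7) + f(12/7) + ...].
Sum ≈ -48.245.

-48.245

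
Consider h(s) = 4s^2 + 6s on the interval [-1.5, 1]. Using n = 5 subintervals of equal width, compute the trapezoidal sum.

Δs = (1 − (-1.5))/5 = 0.5.
h(-1.5) = 0, h(-1) = -2, h(-0.5) = -2, h(0) = 0, h(0.5) = 4, h(1) = 10.
T_5 = (Δs/2)·[h(s_0) + 2h(s_1) + ... + 2h(s_{4}) + h(s_5)].
Sum = 2.5.

2.5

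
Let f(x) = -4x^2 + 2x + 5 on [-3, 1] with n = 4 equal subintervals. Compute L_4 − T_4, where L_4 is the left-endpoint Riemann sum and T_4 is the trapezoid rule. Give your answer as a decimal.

L_4 = -48.
T_4 = -28.
L_4 − T_4 = -20.

-20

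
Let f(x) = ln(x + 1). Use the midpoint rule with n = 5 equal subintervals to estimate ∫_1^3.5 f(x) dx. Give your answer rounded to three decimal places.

Δx = (3.5 − 1)/5 = 0.5.
Midpoints: 1.25, 1.75, 2.25, 2.75, 3.25.
f(1.25) ≈ 0.811, f(1.75) ≈ 1.012, f(2.25) ≈ 1.179, f(2.75) ≈ 1.322, f(3.25) ≈ 1.447.
Sum = Δx · [f(1.25) + f(1.75) + f(2.25) + f(2.75) + f(3.25)].
Sum ≈ 2.885.

2.885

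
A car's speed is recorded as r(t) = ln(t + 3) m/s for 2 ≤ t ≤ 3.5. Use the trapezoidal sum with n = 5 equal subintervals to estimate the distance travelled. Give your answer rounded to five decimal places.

2.61918

Δt = (3.5 − 2)/5 = 0.3.
r(2) ≈ 1.60944, r(2.3) ≈ 1.66771, r(2.6) ≈ 1.72277, r(2.9) ≈ 1.77495, r(3.2) ≈ 1.82455, r(3.5) ≈ 1.87180.
T_5 = (Δt/2)·[r(t_0) + 2r(t_1) + ... + 2r(t_{4}) + r(t_5)].
Sum ≈ 2.61918.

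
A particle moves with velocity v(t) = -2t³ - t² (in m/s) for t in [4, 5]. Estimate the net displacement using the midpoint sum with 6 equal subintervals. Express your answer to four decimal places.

-204.7685

Δt = (5 − 4)/6 = 1/6.
Midpoints: 49/12, 4.25, 53/12, 55/12, 4.75, 59/12.
v(49/12) = -132055/864, v(4.25) = -171.59375, v(53/12) = -165731/864, v(55/12) = -184525/864, v(4.75) = -236.90625, v(59/12) = -226265/864.
Sum = Δt · [v(49/12) + v(4.25) + v(53/12) + ...].
Sum ≈ -204.7685.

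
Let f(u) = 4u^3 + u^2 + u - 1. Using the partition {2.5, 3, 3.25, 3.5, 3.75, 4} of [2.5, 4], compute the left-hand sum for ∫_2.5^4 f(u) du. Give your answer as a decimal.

205.90625

Subinterval widths: 0.5, 0.25, 0.25, 0.25, 0.25.
Left endpoints: 2.5, 3, 3.25, 3.5, 3.75.
f(2.5) = 70.25, f(3) = 119, f(3.25) = 150.125, f(3.5) = 186.25, f(3.75) = 227.75.
Sum = Σ Δu_i · f(u_i).
Sum = 205.90625.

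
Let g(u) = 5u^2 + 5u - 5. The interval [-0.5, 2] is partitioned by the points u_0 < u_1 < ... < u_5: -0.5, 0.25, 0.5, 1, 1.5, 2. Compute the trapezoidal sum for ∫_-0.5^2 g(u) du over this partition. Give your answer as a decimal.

11.09375

Subinterval widths: 0.75, 0.25, 0.5, 0.5, 0.5.
g(-0.5) = -6.25, g(0.25) = -3.4375, g(0.5) = -1.25, g(1) = 5, g(1.5) = 13.75, g(2) = 25.
On each subinterval the trapezoid contributes (Δu_i/2)·[g(u_{i-1}) + g(u_i)].
Sum = 11.09375.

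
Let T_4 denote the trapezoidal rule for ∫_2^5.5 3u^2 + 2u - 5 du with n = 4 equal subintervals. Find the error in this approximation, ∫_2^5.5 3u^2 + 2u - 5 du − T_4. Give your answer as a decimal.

Exact integral: ∫_2^5.5 f(u) du = 167.125.
T_4 = 168.46484375.
Error = 167.125 − 168.46484375 = -1.33984375.

-1.33984375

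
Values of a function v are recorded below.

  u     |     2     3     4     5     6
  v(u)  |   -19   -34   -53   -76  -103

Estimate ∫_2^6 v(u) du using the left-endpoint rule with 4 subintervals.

Δu = 1.
Sum = 1·[(-19) + (-34) + (-53) + (-76)] = -182.

-182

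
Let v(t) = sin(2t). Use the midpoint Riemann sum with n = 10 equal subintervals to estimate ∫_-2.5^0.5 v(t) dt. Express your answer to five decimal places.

-0.13027

Δt = (0.5 − (-2.5))/10 = 0.3.
Midpoints: -2.35, -2.05, -1.75, -1.45, -1.15, -0.85, -0.55, -0.25, 0.05, 0.35.
v(-2.35) ≈ 0.99992, v(-2.05) ≈ 0.81828, v(-1.75) ≈ 0.35078, v(-1.45) ≈ -0.23925, v(-1.15) ≈ -0.74571, v(-0.85) ≈ -0.99166, v(-0.55) ≈ -0.89121, v(-0.25) ≈ -0.47943, v(0.05) ≈ 0.09983, v(0.35) ≈ 0.64422.
Sum = Δt · [v(-2.35) + v(-2.05) + v(-1.75) + ...].
Sum ≈ -0.13027.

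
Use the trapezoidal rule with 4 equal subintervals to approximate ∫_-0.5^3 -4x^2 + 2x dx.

Δx = (3 − (-0.5))/4 = 0.875.
f(-0.5) = -2, f(0.375) = 0.1875, f(1.25) = -3.75, f(2.125) = -13.8125, f(3) = -30.
T_4 = (Δx/2)·[f(x_0) + 2f(x_1) + 2f(x_2) + 2f(x_3) + f(x_4)].
Sum = -29.203125.

-29.203125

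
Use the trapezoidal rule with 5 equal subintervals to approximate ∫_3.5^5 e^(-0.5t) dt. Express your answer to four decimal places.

Δt = (5 − 3.5)/5 = 0.3.
f(3.5) ≈ 0.1738, f(3.8) ≈ 0.1496, f(4.1) ≈ 0.1287, f(4.4) ≈ 0.1108, f(4.7) ≈ 0.0954, f(5) ≈ 0.0821.
T_5 = (Δt/2)·[f(t_0) + 2f(t_1) + ... + 2f(t_{4}) + f(t_5)].
Sum ≈ 0.1837.

0.1837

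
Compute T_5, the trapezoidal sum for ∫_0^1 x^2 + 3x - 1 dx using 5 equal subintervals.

Δx = (1 − 0)/5 = 0.2.
f(0) = -1, f(0.2) = -0.36, f(0.4) = 0.36, f(0.6) = 1.16, f(0.8) = 2.04, f(1) = 3.
T_5 = (Δx/2)·[f(x_0) + 2f(x_1) + ... + 2f(x_{4}) + f(x_5)].
Sum = 0.84.

0.84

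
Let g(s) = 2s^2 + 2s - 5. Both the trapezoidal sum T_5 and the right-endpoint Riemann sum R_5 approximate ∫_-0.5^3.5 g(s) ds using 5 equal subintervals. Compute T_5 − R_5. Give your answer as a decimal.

T_5 = 21.52.
R_5 = 34.32.
T_5 − R_5 = -12.8.

-12.8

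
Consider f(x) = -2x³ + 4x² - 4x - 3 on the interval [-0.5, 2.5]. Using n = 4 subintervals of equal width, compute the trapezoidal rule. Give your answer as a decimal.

Δx = (2.5 − (-0.5))/4 = 0.75.
f(-0.5) = 0.25, f(0.25) = -3.78125, f(1) = -5, f(1.75) = -8.46875, f(2.5) = -19.25.
T_4 = (Δx/2)·[f(x_0) + 2f(x_1) + 2f(x_2) + 2f(x_3) + f(x_4)].
Sum = -20.0625.

-20.0625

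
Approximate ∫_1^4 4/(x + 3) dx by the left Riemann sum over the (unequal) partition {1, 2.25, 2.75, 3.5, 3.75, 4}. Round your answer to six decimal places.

Subinterval widths: 1.25, 0.5, 0.75, 0.25, 0.25.
Left endpoints: 1, 2.25, 2.75, 3.5, 3.75.
f(1) = 1, f(2.25) = 16/21, f(2.75) = 16/23, f(3.5) = 8/13, f(3.75) = 16/27.
Sum = Σ Δx_i · f(x_i).
Sum ≈ 2.454686.

2.454686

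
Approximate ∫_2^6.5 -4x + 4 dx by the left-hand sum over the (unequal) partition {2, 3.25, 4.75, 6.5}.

-44.75

Subinterval widths: 1.25, 1.5, 1.75.
Left endpoints: 2, 3.25, 4.75.
f(2) = -4, f(3.25) = -9, f(4.75) = -15.
Sum = Σ Δx_i · f(x_i).
Sum = -44.75.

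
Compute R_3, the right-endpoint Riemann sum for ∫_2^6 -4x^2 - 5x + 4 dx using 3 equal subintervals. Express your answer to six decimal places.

Δx = (6 − 2)/3 = 4/3.
Right endpoints: 10/3, 14/3, 6.
f(10/3) = -514/9, f(14/3) = -958/9, f(6) = -170.
Sum = Δx · [f(10/3) + f(14/3) + f(6)].
Sum ≈ -444.740741.

-444.740741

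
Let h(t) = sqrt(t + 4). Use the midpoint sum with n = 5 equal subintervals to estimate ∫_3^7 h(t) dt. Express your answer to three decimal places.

Δt = (7 − 3)/5 = 0.8.
Midpoints: 3.4, 4.2, 5, 5.8, 6.6.
h(3.4) ≈ 2.720, h(4.2) ≈ 2.864, h(5) ≈ 3.000, h(5.8) ≈ 3.130, h(6.6) ≈ 3.256.
Sum = Δt · [h(3.4) + h(4.2) + h(5) + h(5.8) + h(6.6)].
Sum ≈ 11.976.

11.976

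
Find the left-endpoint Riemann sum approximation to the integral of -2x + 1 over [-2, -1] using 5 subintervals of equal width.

4.2

Δx = (-1 − (-2))/5 = 0.2.
Left endpoints: -2, -1.8, -1.6, -1.4, -1.2.
f(-2) = 5, f(-1.8) = 4.6, f(-1.6) = 4.2, f(-1.4) = 3.8, f(-1.2) = 3.4.
Sum = Δx · [f(-2) + f(-1.8) + f(-1.6) + f(-1.4) + f(-1.2)].
Sum = 4.2.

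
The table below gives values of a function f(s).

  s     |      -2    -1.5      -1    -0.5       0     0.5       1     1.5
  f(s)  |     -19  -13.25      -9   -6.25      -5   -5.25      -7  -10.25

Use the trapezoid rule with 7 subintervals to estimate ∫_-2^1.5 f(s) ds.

Δs = 0.5.
T_7 = (0.5/2)·[(-19) + 2·(-13.25) + 2·(-9) + 2·(-6.25) + 2·(-5) + 2·(-5.25) + 2·(-7) + (-10.25)] = -30.1875.

-30.1875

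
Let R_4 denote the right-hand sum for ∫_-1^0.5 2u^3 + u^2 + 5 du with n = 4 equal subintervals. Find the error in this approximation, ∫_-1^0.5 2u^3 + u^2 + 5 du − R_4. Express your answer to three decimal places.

Exact integral: ∫_-1^0.5 f(u) du = 7.40625.
R_4 ≈ 7.66992.
Error ≈ 7.40625 − 7.66992 ≈ -0.264.

-0.264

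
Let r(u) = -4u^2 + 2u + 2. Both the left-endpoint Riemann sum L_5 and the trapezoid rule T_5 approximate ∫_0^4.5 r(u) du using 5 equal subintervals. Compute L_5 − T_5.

L_5 = -62.28.
T_5 = -94.68.
L_5 − T_5 = 32.4.

32.4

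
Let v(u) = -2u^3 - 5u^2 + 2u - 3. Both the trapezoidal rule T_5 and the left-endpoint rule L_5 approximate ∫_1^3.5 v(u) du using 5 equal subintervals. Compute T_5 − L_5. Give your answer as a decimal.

T_5 = -142.5.
L_5 = -108.75.
T_5 − L_5 = -33.75.

-33.75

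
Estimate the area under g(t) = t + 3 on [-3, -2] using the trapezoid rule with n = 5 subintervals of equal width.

Δt = (-2 − (-3))/5 = 0.2.
g(-3) = 0, g(-2.8) = 0.2, g(-2.6) = 0.4, g(-2.4) = 0.6, g(-2.2) = 0.8, g(-2) = 1.
T_5 = (Δt/2)·[g(t_0) + 2g(t_1) + ... + 2g(t_{4}) + g(t_5)].
Sum = 0.5.

0.5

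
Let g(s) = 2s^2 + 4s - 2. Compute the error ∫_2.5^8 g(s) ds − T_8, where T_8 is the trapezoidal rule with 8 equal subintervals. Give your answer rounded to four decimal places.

Exact integral: ∫_2.5^8 g(s) ds ≈ 435.416667.
T_8 ≈ 436.283203.
Error ≈ 435.416667 − 436.283203 ≈ -0.8665.

-0.8665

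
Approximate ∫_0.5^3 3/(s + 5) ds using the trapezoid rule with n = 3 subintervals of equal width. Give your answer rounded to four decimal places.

1.1271

Δs = (3 − 0.5)/3 = 5/6.
f(0.5) = 6/11, f(4/3) = 9/19, f(13/6) = 18/43, f(3) = 0.375.
T_3 = (Δs/2)·[f(s_0) + 2f(s_1) + 2f(s_2) + f(s_3)].
Sum ≈ 1.1271.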